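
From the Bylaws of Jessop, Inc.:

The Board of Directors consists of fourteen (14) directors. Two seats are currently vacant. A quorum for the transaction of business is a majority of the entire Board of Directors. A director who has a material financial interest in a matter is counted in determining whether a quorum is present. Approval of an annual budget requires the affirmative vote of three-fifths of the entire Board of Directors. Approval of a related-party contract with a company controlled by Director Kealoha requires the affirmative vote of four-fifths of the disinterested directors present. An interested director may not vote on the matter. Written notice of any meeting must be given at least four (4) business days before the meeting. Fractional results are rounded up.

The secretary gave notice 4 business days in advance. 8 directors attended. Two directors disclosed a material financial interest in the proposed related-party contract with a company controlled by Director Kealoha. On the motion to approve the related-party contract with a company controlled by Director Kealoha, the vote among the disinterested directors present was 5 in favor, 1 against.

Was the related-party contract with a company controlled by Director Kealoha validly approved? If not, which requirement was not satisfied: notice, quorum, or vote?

Valid — all requirements satisfied.

Notice: 4 business days given; 4 required (4 ≥ 4). Satisfied.
Quorum: 8 present (interested directors count toward quorum); quorum is 8. Satisfied.
Vote: the related-party contract with a company controlled by Director Kealoha requires four-fifths of the disinterested directors present (8 − 2 = 6). 4/5 of 6 = 4.80, rounded up to 5, so 5 affirmative votes are needed; 5 voted in favor. Satisfied.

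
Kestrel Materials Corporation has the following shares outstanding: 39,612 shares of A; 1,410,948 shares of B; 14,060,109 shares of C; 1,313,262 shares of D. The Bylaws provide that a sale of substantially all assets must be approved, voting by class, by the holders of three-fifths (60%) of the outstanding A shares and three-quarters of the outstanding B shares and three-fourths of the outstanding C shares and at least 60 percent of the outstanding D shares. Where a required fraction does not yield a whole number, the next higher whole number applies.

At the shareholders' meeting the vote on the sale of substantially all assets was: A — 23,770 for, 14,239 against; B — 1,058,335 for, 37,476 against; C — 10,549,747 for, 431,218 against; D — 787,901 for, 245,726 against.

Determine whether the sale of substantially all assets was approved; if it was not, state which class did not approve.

A: 3/5 of 39612 = 23767.20, rounded up to 23768; 23,768 required, 23,770 in favor — approved.
B: 3/4 of 1410948 = 1058211; 1,058,211 required, 1,058,335 in favor — approved.
C: 3/4 of 14060109 = 10545081.75, rounded up to 10545082; 10,545,082 required, 10,549,747 in favor — approved.
D: 3/5 of 1313262 = 787957.20, rounded up to 787958; 787,958 required, 787,901 in favor — not approved.

Not approved — the D shares did not give the required vote.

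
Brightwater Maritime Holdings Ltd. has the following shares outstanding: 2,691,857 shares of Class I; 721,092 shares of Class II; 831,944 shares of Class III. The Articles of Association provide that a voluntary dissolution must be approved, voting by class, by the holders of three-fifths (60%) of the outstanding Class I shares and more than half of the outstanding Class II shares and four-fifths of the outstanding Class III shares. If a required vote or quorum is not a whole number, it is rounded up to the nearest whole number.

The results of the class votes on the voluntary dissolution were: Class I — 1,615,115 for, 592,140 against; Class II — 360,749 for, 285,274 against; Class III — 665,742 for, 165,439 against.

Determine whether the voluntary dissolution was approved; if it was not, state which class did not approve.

Class I: 3/5 of 2691857 = 1615114.20, rounded up to 1615115; 1,615,115 required, 1,615,115 in favor — approved.
Class II: a majority of 721092 is 360547; 360,547 required, 360,749 in favor — approved.
Class III: 4/5 of 831944 = 665555.20, rounded up to 665556; 665,556 required, 665,742 in favor — approved.

Approved — every class gave the required vote.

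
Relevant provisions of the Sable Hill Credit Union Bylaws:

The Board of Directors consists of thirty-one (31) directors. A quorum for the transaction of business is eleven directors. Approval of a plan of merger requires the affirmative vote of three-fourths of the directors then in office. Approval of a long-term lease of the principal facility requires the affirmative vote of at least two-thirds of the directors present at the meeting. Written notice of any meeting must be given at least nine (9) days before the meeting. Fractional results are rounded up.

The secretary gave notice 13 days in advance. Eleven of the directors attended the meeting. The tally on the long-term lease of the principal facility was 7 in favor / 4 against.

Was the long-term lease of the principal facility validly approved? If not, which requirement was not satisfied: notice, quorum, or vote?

Invalid — vote requirement not satisfied.

Notice: 13 days given; 9 required (13 ≥ 9). Satisfied.
Quorum: 11 present; quorum is 11. Satisfied.
Vote: the long-term lease of the principal facility requires two-thirds of the directors present (11). 2/3 of 11 = 7.33, rounded up to 8, so 8 affirmative votes are needed; 7 voted in favor. Not satisfied.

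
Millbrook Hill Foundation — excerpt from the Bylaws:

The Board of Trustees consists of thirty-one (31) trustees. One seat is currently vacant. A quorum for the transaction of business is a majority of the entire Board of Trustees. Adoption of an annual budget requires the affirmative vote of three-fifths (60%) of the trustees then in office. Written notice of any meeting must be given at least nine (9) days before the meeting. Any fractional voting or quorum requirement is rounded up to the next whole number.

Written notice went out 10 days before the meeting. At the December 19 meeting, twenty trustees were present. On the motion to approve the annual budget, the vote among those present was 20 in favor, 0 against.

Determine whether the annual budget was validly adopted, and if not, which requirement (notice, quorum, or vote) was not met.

Notice: 10 days given; 9 required (10 ≥ 9). Satisfied.
Quorum: 20 present; quorum is 16. Satisfied.
Vote: the annual budget requires three-fifths of the trustees then in office (30). 3/5 of 30 = 18, so 18 affirmative votes are needed; 20 voted in favor. Satisfied.

Valid — all requirements satisfied.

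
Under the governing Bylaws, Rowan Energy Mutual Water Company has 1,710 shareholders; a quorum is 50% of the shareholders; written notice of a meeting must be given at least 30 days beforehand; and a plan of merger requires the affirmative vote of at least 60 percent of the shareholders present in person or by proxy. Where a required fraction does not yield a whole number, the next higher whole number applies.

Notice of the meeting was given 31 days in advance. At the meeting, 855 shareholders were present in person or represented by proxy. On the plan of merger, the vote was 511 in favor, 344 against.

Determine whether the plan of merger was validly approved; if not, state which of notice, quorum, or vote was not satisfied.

Notice: 31 days given; 30 required. Satisfied.
Quorum: 50% of 1,710 = 855; 855 present. Satisfied.
Vote: requires three-fifths of those present (855); 3/5 of 855 = 513, so 513 needed; 511 in favor. Not satisfied.

Invalid — vote requirement not satisfied.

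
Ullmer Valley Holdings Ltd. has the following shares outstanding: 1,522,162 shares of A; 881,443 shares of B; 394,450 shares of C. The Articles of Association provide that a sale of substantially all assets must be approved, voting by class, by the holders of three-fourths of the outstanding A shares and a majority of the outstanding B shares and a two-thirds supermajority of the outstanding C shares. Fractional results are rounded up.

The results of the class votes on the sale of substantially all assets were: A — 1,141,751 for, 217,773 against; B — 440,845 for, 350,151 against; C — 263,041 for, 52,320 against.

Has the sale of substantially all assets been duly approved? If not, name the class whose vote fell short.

A: 3/4 of 1522162 = 1141621.50, rounded up to 1141622; 1,141,622 required, 1,141,751 in favor — approved.
B: a majority of 881443 is 440722; 440,722 required, 440,845 in favor — approved.
C: 2/3 of 394450 = 262966.67, rounded up to 262967; 262,967 required, 263,041 in favor — approved.

Approved — every class gave the required vote.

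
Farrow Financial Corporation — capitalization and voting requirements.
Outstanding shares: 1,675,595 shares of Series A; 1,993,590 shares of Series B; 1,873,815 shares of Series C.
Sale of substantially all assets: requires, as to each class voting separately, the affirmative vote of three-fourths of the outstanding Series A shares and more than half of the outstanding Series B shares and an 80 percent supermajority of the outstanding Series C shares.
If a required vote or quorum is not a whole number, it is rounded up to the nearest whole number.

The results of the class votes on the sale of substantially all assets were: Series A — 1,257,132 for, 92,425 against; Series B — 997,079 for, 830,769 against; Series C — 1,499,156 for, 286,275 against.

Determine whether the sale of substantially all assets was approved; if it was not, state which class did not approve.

Series A: 3/4 of 1675595 = 1256696.25, rounded up to 1256697; 1,256,697 required, 1,257,132 in favor — approved.
Series B: a majority of 1993590 is 996796; 996,796 required, 997,079 in favor — approved.
Series C: 4/5 of 1873815 = 1499052; 1,499,052 required, 1,499,156 in favor — approved.

Approved — every class gave the required vote.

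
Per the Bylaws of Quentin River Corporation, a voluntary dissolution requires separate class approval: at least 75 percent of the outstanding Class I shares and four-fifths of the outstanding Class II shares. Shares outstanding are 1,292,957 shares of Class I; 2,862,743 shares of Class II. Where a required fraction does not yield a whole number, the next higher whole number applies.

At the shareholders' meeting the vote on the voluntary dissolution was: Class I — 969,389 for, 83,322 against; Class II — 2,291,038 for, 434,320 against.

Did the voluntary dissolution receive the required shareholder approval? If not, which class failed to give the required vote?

Class I: 3/4 of 1292957 = 969717.75, rounded up to 969718; 969,718 required, 969,389 in favor — not approved.
Class II: 4/5 of 2862743 = 2290194.40, rounded up to 2290195; 2,290,195 required, 2,291,038 in favor — approved.

Not approved — the Class I shares did not give the required vote.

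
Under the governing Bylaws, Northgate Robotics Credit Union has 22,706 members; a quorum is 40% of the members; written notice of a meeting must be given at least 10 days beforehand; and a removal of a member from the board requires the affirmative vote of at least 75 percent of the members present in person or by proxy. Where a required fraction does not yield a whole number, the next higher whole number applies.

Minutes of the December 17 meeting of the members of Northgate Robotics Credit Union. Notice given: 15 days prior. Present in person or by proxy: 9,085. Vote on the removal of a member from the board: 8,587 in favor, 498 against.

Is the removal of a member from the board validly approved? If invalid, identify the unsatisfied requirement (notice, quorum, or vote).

Notice: 15 days given; 10 required. Satisfied.
Quorum: 40% of 22,706 = 9,082.40, rounded up to 9,083; 9,085 present. Satisfied.
Vote: requires three-fourths of those present (9,085); 3/4 of 9085 = 6813.75, rounded up to 6814, so 6,814 needed; 8,587 in favor. Satisfied.

Valid — all requirements satisfied.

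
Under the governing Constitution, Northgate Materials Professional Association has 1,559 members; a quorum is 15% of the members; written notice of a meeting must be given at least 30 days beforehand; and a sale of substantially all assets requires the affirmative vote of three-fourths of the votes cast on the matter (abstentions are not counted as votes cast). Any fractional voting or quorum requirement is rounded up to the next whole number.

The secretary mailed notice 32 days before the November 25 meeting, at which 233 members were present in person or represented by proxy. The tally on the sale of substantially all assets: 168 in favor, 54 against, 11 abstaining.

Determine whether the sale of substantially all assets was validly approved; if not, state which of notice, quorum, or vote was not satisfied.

Notice: 32 days given; 30 required. Satisfied.
Quorum: 15% of 1,559 = 233.85, rounded up to 234; 233 present. Not satisfied.
Vote: requires three-fourths of the votes cast (233 − 11 abstaining = 222); 3/4 of 222 = 166.50, rounded up to 167, so 167 needed; 168 in favor. Satisfied.

Invalid — quorum requirement not satisfied.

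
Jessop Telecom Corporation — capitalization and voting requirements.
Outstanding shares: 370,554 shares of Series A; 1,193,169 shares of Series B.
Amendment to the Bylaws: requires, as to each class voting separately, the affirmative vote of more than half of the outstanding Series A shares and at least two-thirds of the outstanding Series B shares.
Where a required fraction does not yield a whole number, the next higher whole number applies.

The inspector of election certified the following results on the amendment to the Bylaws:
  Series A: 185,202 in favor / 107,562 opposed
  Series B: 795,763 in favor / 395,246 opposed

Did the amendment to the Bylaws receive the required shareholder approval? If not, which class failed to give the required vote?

Series A: a majority of 370554 is 185278; 185,278 required, 185,202 in favor — not approved.
Series B: 2/3 of 1193169 = 795446; 795,446 required, 795,763 in favor — approved.

Not approved — the Series A shares did not give the required vote.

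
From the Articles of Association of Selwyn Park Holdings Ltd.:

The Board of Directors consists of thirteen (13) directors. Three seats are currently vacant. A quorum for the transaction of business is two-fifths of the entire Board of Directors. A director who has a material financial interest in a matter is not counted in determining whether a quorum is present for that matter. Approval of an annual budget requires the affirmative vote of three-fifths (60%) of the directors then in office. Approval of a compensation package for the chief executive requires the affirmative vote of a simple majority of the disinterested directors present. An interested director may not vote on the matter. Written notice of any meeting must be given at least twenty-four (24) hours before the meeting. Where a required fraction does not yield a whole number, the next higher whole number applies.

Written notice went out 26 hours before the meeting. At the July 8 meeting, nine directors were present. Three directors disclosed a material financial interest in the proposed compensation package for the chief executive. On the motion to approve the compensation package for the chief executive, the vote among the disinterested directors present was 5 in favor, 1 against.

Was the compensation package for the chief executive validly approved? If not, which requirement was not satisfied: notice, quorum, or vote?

Notice: 26 hours given; 24 required (26 ≥ 24). Satisfied.
Quorum: 9 present, but the 3 interested directors do not count, leaving 6. Quorum is 6. Satisfied.
Vote: the compensation package for the chief executive requires a majority of the disinterested directors present (9 − 3 = 6). A majority of 6 is 4, so 4 affirmative votes are needed; 5 voted in favor. Satisfied.

Valid — all requirements satisfied.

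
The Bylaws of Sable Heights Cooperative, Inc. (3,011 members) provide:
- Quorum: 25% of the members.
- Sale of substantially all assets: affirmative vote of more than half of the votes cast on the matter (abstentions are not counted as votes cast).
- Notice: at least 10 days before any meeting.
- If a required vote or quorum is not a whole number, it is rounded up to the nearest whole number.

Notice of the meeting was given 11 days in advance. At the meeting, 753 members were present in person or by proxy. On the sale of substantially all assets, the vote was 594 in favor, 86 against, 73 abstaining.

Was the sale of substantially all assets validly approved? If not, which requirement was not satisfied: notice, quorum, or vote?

Valid — all requirements satisfied.

Notice: 11 days given; 10 required. Satisfied.
Quorum: 25% of 3,011 = 752.75, rounded up to 753; 753 present. Satisfied.
Vote: requires a majority of the votes cast (753 − 73 abstaining = 680); a majority of 680 is 341, so 341 needed; 594 in favor. Satisfied.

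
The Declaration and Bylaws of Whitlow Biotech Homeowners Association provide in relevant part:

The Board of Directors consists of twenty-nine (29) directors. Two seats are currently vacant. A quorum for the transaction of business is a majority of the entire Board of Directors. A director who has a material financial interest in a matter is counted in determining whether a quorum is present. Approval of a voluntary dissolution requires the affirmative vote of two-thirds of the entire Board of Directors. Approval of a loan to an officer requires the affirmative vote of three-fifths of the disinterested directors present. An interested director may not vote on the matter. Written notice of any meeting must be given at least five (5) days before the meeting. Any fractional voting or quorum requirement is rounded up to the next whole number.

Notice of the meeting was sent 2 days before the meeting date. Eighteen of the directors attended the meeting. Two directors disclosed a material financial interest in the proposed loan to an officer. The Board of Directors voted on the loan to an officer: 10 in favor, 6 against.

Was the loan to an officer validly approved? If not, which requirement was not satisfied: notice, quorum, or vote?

Notice: 2 days given; 5 required (2 < 5). Not satisfied.
Quorum: 18 present (interested directors count toward quorum); quorum is 15. Satisfied.
Vote: the loan to an officer requires three-fifths of the disinterested directors present (18 − 2 = 16). 3/5 of 16 = 9.60, rounded up to 10, so 10 affirmative votes are needed; 10 voted in favor. Satisfied.

Invalid — notice requirement not satisfied.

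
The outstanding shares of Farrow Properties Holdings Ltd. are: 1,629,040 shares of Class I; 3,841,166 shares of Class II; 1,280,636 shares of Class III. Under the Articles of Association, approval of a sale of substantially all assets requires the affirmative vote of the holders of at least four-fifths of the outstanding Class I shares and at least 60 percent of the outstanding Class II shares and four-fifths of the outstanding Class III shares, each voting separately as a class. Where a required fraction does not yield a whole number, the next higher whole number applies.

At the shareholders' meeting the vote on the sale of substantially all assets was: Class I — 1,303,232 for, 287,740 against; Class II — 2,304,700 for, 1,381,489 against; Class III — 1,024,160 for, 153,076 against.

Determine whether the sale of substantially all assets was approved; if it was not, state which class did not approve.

Class I: 4/5 of 1629040 = 1303232; 1,303,232 required, 1,303,232 in favor — approved.
Class II: 3/5 of 3841166 = 2304699.60, rounded up to 2304700; 2,304,700 required, 2,304,700 in favor — approved.
Class III: 4/5 of 1280636 = 1024508.80, rounded up to 1024509; 1,024,509 required, 1,024,160 in favor — not approved.

Not approved — the Class III shares did not give the required vote.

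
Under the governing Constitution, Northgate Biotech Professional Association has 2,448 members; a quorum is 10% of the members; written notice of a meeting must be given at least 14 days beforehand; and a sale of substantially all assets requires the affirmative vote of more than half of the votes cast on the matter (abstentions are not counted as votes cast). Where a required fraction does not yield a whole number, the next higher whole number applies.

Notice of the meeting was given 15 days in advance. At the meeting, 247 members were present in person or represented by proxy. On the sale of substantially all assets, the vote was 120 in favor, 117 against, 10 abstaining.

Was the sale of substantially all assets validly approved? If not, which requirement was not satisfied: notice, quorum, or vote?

Valid — all requirements satisfied.

Notice: 15 days given; 14 required. Satisfied.
Quorum: 10% of 2,448 = 244.80, rounded up to 245; 247 present. Satisfied.
Vote: requires a majority of the votes cast (247 − 10 abstaining = 237); a majority of 237 is 119, so 119 needed; 120 in favor. Satisfied.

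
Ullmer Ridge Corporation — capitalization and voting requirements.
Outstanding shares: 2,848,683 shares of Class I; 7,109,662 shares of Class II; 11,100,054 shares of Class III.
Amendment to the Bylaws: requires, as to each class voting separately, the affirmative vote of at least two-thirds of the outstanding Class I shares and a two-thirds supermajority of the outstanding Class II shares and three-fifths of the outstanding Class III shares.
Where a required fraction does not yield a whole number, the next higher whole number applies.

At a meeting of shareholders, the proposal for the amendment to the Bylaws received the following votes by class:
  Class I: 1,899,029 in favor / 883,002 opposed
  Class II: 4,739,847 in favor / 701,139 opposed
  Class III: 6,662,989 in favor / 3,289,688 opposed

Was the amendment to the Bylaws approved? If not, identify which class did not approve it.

Not approved — the Class I shares did not give the required vote.

Class I: 2/3 of 2848683 = 1899122; 1,899,122 required, 1,899,029 in favor — not approved.
Class II: 2/3 of 7109662 = 4739774.67, rounded up to 4739775; 4,739,775 required, 4,739,847 in favor — approved.
Class III: 3/5 of 11100054 = 6660032.40, rounded up to 6660033; 6,660,033 required, 6,662,989 in favor — approved.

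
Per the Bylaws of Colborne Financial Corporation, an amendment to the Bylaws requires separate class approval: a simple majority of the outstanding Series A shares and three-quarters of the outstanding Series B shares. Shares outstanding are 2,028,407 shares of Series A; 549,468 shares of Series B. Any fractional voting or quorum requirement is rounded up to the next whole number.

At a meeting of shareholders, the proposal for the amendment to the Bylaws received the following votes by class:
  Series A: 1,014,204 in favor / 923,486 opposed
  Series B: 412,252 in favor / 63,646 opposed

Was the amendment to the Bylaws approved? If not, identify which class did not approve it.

Series A: a majority of 2028407 is 1014204; 1,014,204 required, 1,014,204 in favor — approved.
Series B: 3/4 of 549468 = 412101; 412,101 required, 412,252 in favor — approved.

Approved — every class gave the required vote.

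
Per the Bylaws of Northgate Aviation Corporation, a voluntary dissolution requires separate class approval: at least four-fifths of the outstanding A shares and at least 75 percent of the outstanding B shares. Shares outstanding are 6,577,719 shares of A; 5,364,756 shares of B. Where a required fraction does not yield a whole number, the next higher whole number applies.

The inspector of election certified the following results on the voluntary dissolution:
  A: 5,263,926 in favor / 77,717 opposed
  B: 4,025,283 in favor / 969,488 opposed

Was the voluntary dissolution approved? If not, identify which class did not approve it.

A: 4/5 of 6577719 = 5262175.20, rounded up to 5262176; 5,262,176 required, 5,263,926 in favor — approved.
B: 3/4 of 5364756 = 4023567; 4,023,567 required, 4,025,283 in favor — approved.

Approved — every class gave the required vote.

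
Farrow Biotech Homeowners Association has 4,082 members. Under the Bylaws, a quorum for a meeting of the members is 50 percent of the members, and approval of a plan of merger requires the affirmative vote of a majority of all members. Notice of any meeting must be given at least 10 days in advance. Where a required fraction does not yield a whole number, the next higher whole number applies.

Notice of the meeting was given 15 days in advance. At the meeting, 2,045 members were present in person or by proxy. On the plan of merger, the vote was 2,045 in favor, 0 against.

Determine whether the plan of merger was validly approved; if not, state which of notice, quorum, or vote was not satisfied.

Notice: 15 days given; 10 required. Satisfied.
Quorum: 50% of 4,082 = 2,041; 2,045 present. Satisfied.
Vote: requires a majority of all members (4,082); a majority of 4082 is 2042, so 2,042 needed; 2,045 in favor. Satisfied.

Valid — all requirements satisfied.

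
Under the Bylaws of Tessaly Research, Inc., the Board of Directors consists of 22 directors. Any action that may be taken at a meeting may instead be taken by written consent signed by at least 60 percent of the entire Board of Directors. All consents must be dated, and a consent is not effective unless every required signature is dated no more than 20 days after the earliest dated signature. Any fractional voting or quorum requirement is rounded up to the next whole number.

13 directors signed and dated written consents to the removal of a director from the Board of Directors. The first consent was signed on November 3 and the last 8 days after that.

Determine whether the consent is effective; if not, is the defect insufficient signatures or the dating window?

Signatures required: at least 60 percent of 22 — 3/5 of 22 = 13.20, rounded up to 14, so 14 needed; 13 signed. Insufficient.
Dating window: the latest signature is 8 days after the earliest; the limit is 20 days. Within the window.

Not effective — insufficient signatures.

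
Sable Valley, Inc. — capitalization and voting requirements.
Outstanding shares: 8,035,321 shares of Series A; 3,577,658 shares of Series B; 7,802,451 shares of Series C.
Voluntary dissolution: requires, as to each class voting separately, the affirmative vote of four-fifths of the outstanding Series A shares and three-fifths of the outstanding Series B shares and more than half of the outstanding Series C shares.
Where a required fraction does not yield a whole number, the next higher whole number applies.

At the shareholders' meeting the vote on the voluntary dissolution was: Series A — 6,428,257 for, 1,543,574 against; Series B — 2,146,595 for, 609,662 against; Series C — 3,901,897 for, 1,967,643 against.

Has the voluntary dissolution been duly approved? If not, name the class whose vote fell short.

Series A: 4/5 of 8035321 = 6428256.80, rounded up to 6428257; 6,428,257 required, 6,428,257 in favor — approved.
Series B: 3/5 of 3577658 = 2146594.80, rounded up to 2146595; 2,146,595 required, 2,146,595 in favor — approved.
Series C: a majority of 7802451 is 3901226; 3,901,226 required, 3,901,897 in favor — approved.

Approved — every class gave the required vote.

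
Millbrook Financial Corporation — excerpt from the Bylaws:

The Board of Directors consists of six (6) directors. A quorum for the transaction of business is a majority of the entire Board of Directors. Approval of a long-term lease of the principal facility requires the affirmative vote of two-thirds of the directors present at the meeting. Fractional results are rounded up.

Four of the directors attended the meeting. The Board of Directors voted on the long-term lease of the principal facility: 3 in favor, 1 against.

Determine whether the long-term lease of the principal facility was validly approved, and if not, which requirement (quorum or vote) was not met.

Quorum: 4 present; quorum is 4. Satisfied.
Vote: the long-term lease of the principal facility requires two-thirds of the directors present (4). 2/3 of 4 = 2.67, rounded up to 3, so 3 affirmative votes are needed; 3 voted in favor. Satisfied.

Valid — all requirements satisfied.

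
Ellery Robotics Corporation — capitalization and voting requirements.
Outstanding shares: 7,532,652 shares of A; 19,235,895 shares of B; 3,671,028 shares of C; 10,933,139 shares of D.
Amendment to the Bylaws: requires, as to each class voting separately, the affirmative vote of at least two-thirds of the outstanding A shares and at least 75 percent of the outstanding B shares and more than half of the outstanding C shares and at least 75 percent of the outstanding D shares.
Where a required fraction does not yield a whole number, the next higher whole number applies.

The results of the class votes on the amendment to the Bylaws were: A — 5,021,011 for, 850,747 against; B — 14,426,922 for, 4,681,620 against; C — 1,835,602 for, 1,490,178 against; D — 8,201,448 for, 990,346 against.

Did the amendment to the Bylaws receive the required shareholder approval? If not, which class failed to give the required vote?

A: 2/3 of 7532652 = 5021768; 5,021,768 required, 5,021,011 in favor — not approved.
B: 3/4 of 19235895 = 14426921.25, rounded up to 14426922; 14,426,922 required, 14,426,922 in favor — approved.
C: a majority of 3671028 is 1835515; 1,835,515 required, 1,835,602 in favor — approved.
D: 3/4 of 10933139 = 8199854.25, rounded up to 8199855; 8,199,855 required, 8,201,448 in favor — approved.

Not approved — the A shares did not give the required vote.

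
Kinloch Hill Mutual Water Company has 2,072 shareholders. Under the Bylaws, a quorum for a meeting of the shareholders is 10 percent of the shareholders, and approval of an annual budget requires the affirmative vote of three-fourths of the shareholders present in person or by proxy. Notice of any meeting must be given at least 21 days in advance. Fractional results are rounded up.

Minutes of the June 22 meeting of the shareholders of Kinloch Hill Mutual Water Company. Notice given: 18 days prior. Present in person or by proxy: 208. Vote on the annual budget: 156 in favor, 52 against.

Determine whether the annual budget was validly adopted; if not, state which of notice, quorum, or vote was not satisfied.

Invalid — notice requirement not satisfied.

Notice: 18 days given; 21 required. Not satisfied.
Quorum: 10% of 2,072 = 207.20, rounded up to 208; 208 present. Satisfied.
Vote: requires three-fourths of those present (208); 3/4 of 208 = 156, so 156 needed; 156 in favor. Satisfied.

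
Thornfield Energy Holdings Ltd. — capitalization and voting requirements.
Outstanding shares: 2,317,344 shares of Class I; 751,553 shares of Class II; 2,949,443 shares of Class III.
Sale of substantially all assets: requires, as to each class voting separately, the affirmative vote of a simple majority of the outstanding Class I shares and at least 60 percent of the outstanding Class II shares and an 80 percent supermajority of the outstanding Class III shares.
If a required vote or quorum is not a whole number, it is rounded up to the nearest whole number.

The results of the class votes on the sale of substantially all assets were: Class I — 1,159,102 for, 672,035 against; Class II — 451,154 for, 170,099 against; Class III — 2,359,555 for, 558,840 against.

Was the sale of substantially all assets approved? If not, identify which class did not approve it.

Approved — every class gave the required vote.

Class I: a majority of 2317344 is 1158673; 1,158,673 required, 1,159,102 in favor — approved.
Class II: 3/5 of 751553 = 450931.80, rounded up to 450932; 450,932 required, 451,154 in favor — approved.
Class III: 4/5 of 2949443 = 2359554.40, rounded up to 2359555; 2,359,555 required, 2,359,555 in favor — approved.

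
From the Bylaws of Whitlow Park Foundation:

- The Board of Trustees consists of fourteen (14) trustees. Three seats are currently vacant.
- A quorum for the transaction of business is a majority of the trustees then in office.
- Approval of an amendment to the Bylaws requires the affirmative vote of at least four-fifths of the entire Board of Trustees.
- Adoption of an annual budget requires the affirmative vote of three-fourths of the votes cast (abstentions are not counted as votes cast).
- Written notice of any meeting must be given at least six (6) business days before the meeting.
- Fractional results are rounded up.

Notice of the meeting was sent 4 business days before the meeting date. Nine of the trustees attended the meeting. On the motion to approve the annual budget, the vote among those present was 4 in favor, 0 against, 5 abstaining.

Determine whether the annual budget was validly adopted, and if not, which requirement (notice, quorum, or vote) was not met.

Notice: 4 business days given; 6 required (4 < 6). Not satisfied.
Quorum: 9 present; quorum is 6. Satisfied.
Vote: the annual budget requires three-fourths of the votes cast (9 present − 5 abstaining = 4). 3/4 of 4 = 3, so 3 affirmative votes are needed; 4 voted in favor. Satisfied.

Invalid — notice requirement not satisfied.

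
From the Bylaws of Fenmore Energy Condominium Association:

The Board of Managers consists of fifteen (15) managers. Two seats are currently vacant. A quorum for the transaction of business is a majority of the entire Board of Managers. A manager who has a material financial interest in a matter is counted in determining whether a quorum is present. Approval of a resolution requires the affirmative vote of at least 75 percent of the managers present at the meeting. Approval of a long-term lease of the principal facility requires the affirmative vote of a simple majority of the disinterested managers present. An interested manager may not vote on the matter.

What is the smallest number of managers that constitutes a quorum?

A majority of 15 is 8.

8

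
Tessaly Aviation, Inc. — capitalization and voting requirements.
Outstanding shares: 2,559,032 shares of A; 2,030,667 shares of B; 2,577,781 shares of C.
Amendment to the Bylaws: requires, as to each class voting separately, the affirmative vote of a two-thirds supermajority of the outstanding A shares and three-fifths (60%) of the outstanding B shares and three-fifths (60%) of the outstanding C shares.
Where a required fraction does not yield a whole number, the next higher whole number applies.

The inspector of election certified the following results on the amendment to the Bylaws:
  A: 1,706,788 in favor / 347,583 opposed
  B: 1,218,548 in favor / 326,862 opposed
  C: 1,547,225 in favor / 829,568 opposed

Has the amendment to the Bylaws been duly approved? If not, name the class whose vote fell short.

Approved — every class gave the required vote.

A: 2/3 of 2559032 = 1706021.33, rounded up to 1706022; 1,706,022 required, 1,706,788 in favor — approved.
B: 3/5 of 2030667 = 1218400.20, rounded up to 1218401; 1,218,401 required, 1,218,548 in favor — approved.
C: 3/5 of 2577781 = 1546668.60, rounded up to 1546669; 1,546,669 required, 1,547,225 in favor — approved.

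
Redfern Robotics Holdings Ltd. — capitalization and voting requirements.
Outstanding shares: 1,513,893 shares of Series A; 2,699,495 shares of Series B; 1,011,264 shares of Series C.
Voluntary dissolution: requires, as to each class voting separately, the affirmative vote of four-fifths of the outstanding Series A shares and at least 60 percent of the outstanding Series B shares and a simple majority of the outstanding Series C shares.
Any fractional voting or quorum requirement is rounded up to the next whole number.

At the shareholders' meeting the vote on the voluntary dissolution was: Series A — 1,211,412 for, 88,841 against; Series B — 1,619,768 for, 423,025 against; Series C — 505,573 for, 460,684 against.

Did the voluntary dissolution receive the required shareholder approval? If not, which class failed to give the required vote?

Not approved — the Series C shares did not give the required vote.

Series A: 4/5 of 1513893 = 1211114.40, rounded up to 1211115; 1,211,115 required, 1,211,412 in favor — approved.
Series B: 3/5 of 2699495 = 1619697; 1,619,697 required, 1,619,768 in favor — approved.
Series C: a majority of 1011264 is 505633; 505,633 required, 505,573 in favor — not approved.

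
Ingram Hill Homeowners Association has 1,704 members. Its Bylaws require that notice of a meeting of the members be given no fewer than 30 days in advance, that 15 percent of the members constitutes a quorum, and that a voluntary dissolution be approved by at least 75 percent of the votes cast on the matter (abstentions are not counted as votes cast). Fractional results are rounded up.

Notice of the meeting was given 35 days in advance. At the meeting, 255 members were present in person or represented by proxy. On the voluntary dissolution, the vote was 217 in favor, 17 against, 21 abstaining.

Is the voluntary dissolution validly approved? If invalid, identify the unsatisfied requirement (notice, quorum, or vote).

Invalid — quorum requirement not satisfied.

Notice: 35 days given; 30 required. Satisfied.
Quorum: 15% of 1,704 = 255.60, rounded up to 256; 255 present. Not satisfied.
Vote: requires three-fourths of the votes cast (255 − 21 abstaining = 234); 3/4 of 234 = 175.50, rounded up to 176, so 176 needed; 217 in favor. Satisfied.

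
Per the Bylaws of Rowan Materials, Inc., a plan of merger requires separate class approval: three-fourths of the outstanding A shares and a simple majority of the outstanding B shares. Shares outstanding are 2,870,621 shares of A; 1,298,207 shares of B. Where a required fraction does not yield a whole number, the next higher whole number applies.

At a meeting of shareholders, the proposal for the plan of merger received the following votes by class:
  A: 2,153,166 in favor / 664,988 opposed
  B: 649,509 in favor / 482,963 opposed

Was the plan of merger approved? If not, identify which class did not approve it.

Approved — every class gave the required vote.

A: 3/4 of 2870621 = 2152965.75, rounded up to 2152966; 2,152,966 required, 2,153,166 in favor — approved.
B: a majority of 1298207 is 649104; 649,104 required, 649,509 in favor — approved.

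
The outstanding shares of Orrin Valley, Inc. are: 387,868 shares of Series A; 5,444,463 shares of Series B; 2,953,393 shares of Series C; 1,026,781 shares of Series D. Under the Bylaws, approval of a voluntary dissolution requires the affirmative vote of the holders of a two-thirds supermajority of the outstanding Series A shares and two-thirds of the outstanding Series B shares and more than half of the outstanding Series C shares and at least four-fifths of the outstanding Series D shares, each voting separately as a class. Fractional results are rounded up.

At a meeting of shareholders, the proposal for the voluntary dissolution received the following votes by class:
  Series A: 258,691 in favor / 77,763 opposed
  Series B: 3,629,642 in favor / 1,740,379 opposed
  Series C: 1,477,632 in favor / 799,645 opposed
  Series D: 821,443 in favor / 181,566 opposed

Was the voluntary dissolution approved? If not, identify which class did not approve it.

Approved — every class gave the required vote.

Series A: 2/3 of 387868 = 258578.67, rounded up to 258579; 258,579 required, 258,691 in favor — approved.
Series B: 2/3 of 5444463 = 3629642; 3,629,642 required, 3,629,642 in favor — approved.
Series C: a majority of 2953393 is 1476697; 1,476,697 required, 1,477,632 in favor — approved.
Series D: 4/5 of 1026781 = 821424.80, rounded up to 821425; 821,425 required, 821,443 in favor — approved.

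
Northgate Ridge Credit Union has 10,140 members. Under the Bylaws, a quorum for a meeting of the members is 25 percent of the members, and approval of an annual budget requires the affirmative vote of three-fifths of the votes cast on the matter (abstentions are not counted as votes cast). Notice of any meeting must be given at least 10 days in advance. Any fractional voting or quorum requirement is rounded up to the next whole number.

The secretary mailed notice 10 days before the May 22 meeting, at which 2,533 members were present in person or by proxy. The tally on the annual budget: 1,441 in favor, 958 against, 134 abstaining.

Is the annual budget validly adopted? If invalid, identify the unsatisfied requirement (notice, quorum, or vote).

Invalid — quorum requirement not satisfied.

Notice: 10 days given; 10 required. Satisfied.
Quorum: 25% of 10,140 = 2,535; 2,533 present. Not satisfied.
Vote: requires three-fifths of the votes cast (2,533 − 134 abstaining = 2,399); 3/5 of 2399 = 1439.40, rounded up to 1440, so 1,440 needed; 1,441 in favor. Satisfied.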